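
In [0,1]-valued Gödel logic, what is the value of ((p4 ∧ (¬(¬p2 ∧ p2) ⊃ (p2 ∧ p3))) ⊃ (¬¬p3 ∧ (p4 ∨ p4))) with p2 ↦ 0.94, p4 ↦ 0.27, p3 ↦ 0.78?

1.00

¬p2: Gödel ¬ of 0.94 = 0 (operand ≠ 0)
(¬p2 ∧ p2) = min(0, 0.94) = 0
¬(¬p2 ∧ p2): Gödel ¬ of 0 = 1 (operand is 0)
(p2 ∧ p3) = min(0.94, 0.78) = 0.78
(¬(¬p2 ∧ p2) ⊃ (p2 ∧ p3)): 1 > 0.78, so result = 0.78
(p4 ∧ (¬(¬p2 ∧ p2) ⊃ (p2 ∧ p3))) = min(0.27, 0.78) = 0.27
¬p3: Gödel ¬ of 0.78 = 0 (operand ≠ 0)
¬¬p3: Gödel ¬ of 0 = 1 (operand is 0)
(p4 ∨ p4) = max(0.27, 0.27) = 0.27
(¬¬p3 ∧ (p4 ∨ p4)) = min(1, 0.27) = 0.27
((p4 ∧ (¬(¬p2 ∧ p2) ⊃ (p2 ∧ p3))) ⊃ (¬¬p3 ∧ (p4 ∨ p4))): 0.27 ≤ 0.27, so result = 1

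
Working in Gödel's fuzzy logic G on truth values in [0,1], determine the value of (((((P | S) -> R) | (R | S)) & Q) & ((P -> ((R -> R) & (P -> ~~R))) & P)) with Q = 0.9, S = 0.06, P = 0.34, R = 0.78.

(P | S) = max(0.34, 0.06) = 0.34
((P | S) -> R): 0.34 ≤ 0.78, so result = 1
(R | S) = max(0.78, 0.06) = 0.78
(((P | S) -> R) | (R | S)) = max(1, 0.78) = 1
((((P | S) -> R) | (R | S)) & Q) = min(1, 0.9) = 0.9
(R -> R): 0.78 ≤ 0.78, so result = 1
~R: Gödel ¬ of 0.78 = 0 (operand ≠ 0)
~~R: Gödel ¬ of 0 = 1 (operand is 0)
(P -> ~~R): 0.34 ≤ 1, so result = 1
((R -> R) & (P -> ~~R)) = min(1, 1) = 1
(P -> ((R -> R) & (P -> ~~R))): 0.34 ≤ 1, so result = 1
((P -> ((R -> R) & (P -> ~~R))) & P) = min(1, 0.34) = 0.34
(((((P | S) -> R) | (R | S)) & Q) & ((P -> ((R -> R) & (P -> ~~R))) & P)) = min(0.9, 0.34) = 0.34

0.34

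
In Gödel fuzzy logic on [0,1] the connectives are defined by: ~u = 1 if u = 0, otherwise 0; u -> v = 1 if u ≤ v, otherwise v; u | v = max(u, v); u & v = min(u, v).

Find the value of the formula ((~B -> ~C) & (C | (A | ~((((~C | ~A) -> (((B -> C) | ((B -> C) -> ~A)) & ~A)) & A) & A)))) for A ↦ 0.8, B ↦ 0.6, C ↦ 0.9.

0.90

~B: Gödel ¬ of 0.6 = 0 (operand ≠ 0)
~C: Gödel ¬ of 0.9 = 0 (operand ≠ 0)
(~B -> ~C): 0 ≤ 0, so result = 1
~C: Gödel ¬ of 0.9 = 0 (operand ≠ 0)
~A: Gödel ¬ of 0.8 = 0 (operand ≠ 0)
(~C | ~A) = max(0, 0) = 0
(B -> C): 0.6 ≤ 0.9, so result = 1
(B -> C): 0.6 ≤ 0.9, so result = 1
~A: Gödel ¬ of 0.8 = 0 (operand ≠ 0)
((B -> C) -> ~A): 1 > 0, so result = 0
((B -> C) | ((B -> C) -> ~A)) = max(1, 0) = 1
~A: Gödel ¬ of 0.8 = 0 (operand ≠ 0)
(((B -> C) | ((B -> C) -> ~A)) & ~A) = min(1, 0) = 0
((~C | ~A) -> (((B -> C) | ((B -> C) -> ~A)) & ~A)): 0 ≤ 0, so result = 1
(((~C | ~A) -> (((B -> C) | ((B -> C) -> ~A)) & ~A)) & A) = min(1, 0.8) = 0.8
((((~C | ~A) -> (((B -> C) | ((B -> C) -> ~A)) & ~A)) & A) & A) = min(0.8, 0.8) = 0.8
~((((~C | ~A) -> (((B -> C) | ((B -> C) -> ~A)) & ~A)) & A) & A): Gödel ¬ of 0.8 = 0 (operand ≠ 0)
(A | ~((((~C | ~A) -> (((B -> C) | ((B -> C) -> ~A)) & ~A)) & A) & A)) = max(0.8, 0) = 0.8
(C | (A | ~((((~C | ~A) -> (((B -> C) | ((B -> C) -> ~A)) & ~A)) & A) & A))) = max(0.9, 0.8) = 0.9
((~B -> ~C) & (C | (A | ~((((~C | ~A) -> (((B -> C) | ((B -> C) -> ~A)) & ~A)) & A) & A)))) = min(1, 0.9) = 0.9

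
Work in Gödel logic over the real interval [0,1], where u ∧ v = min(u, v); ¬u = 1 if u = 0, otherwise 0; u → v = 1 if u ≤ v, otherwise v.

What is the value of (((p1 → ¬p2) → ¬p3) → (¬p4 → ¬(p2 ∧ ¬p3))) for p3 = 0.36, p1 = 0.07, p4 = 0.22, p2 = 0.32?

¬p2: Gödel ¬ of 0.32 = 0 (operand ≠ 0)
(p1 → ¬p2): 0.07 > 0, so result = 0
¬p3: Gödel ¬ of 0.36 = 0 (operand ≠ 0)
((p1 → ¬p2) → ¬p3): 0 ≤ 0, so result = 1
¬p4: Gödel ¬ of 0.22 = 0 (operand ≠ 0)
¬p3: Gödel ¬ of 0.36 = 0 (operand ≠ 0)
(p2 ∧ ¬p3) = min(0.32, 0) = 0
¬(p2 ∧ ¬p3): Gödel ¬ of 0 = 1 (operand is 0)
(¬p4 → ¬(p2 ∧ ¬p3)): 0 ≤ 1, so result = 1
(((p1 → ¬p2) → ¬p3) → (¬p4 → ¬(p2 ∧ ¬p3))): 1 ≤ 1, so result = 1

1.00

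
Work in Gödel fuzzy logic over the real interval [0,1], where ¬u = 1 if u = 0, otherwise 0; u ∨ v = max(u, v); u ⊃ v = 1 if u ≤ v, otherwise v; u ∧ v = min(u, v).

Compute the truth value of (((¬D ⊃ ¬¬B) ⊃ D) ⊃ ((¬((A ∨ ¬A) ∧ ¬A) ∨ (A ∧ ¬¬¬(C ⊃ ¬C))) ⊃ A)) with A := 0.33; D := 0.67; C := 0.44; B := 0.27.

0.33

¬D: Gödel ¬ of 0.67 = 0 (operand ≠ 0)
¬B: Gödel ¬ of 0.27 = 0 (operand ≠ 0)
¬¬B: Gödel ¬ of 0 = 1 (operand is 0)
(¬D ⊃ ¬¬B): 0 ≤ 1, so result = 1
((¬D ⊃ ¬¬B) ⊃ D): 1 > 0.67, so result = 0.67
¬A: Gödel ¬ of 0.33 = 0 (operand ≠ 0)
(A ∨ ¬A) = max(0.33, 0) = 0.33
¬A: Gödel ¬ of 0.33 = 0 (operand ≠ 0)
((A ∨ ¬A) ∧ ¬A) = min(0.33, 0) = 0
¬((A ∨ ¬A) ∧ ¬A): Gödel ¬ of 0 = 1 (operand is 0)
¬C: Gödel ¬ of 0.44 = 0 (operand ≠ 0)
(C ⊃ ¬C): 0.44 > 0, so result = 0
¬(C ⊃ ¬C): Gödel ¬ of 0 = 1 (operand is 0)
¬¬(C ⊃ ¬C): Gödel ¬ of 1 = 0 (operand ≠ 0)
¬¬¬(C ⊃ ¬C): Gödel ¬ of 0 = 1 (operand is 0)
(A ∧ ¬¬¬(C ⊃ ¬C)) = min(0.33, 1) = 0.33
(¬((A ∨ ¬A) ∧ ¬A) ∨ (A ∧ ¬¬¬(C ⊃ ¬C))) = max(1, 0.33) = 1
((¬((A ∨ ¬A) ∧ ¬A) ∨ (A ∧ ¬¬¬(C ⊃ ¬C))) ⊃ A): 1 > 0.33, so result = 0.33
(((¬D ⊃ ¬¬B) ⊃ D) ⊃ ((¬((A ∨ ¬A) ∧ ¬A) ∨ (A ∧ ¬¬¬(C ⊃ ¬C))) ⊃ A)): 0.67 > 0.33, so result = 0.33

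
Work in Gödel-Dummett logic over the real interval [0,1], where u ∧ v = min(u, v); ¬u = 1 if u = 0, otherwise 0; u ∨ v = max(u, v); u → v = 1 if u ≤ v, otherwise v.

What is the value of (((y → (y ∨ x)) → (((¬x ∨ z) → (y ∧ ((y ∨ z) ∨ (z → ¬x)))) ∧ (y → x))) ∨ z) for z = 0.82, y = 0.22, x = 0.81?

0.82

(y ∨ x) = max(0.22, 0.81) = 0.81
(y → (y ∨ x)): 0.22 ≤ 0.81, so result = 1
¬x: Gödel ¬ of 0.81 = 0 (operand ≠ 0)
(¬x ∨ z) = max(0, 0.82) = 0.82
(y ∨ z) = max(0.22, 0.82) = 0.82
¬x: Gödel ¬ of 0.81 = 0 (operand ≠ 0)
(z → ¬x): 0.82 > 0, so result = 0
((y ∨ z) ∨ (z → ¬x)) = max(0.82, 0) = 0.82
(y ∧ ((y ∨ z) ∨ (z → ¬x))) = min(0.22, 0.82) = 0.22
((¬x ∨ z) → (y ∧ ((y ∨ z) ∨ (z → ¬x)))): 0.82 > 0.22, so result = 0.22
(y → x): 0.22 ≤ 0.81, so result = 1
(((¬x ∨ z) → (y ∧ ((y ∨ z) ∨ (z → ¬x)))) ∧ (y → x)) = min(0.22, 1) = 0.22
((y → (y ∨ x)) → (((¬x ∨ z) → (y ∧ ((y ∨ z) ∨ (z → ¬x)))) ∧ (y → x))): 1 > 0.22, so result = 0.22
(((y → (y ∨ x)) → (((¬x ∨ z) → (y ∧ ((y ∨ z) ∨ (z → ¬x)))) ∧ (y → x))) ∨ z) = max(0.22, 0.82) = 0.82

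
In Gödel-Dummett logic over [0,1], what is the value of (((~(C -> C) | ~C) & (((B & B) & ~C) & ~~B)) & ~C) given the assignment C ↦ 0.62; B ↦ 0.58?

(C -> C): 0.62 ≤ 0.62, so result = 1
~(C -> C): Gödel ¬ of 1 = 0 (operand ≠ 0)
~C: Gödel ¬ of 0.62 = 0 (operand ≠ 0)
(~(C -> C) | ~C) = max(0, 0) = 0
(B & B) = min(0.58, 0.58) = 0.58
~C: Gödel ¬ of 0.62 = 0 (operand ≠ 0)
((B & B) & ~C) = min(0.58, 0) = 0
~B: Gödel ¬ of 0.58 = 0 (operand ≠ 0)
~~B: Gödel ¬ of 0 = 1 (operand is 0)
(((B & B) & ~C) & ~~B) = min(0, 1) = 0
((~(C -> C) | ~C) & (((B & B) & ~C) & ~~B)) = min(0, 0) = 0
~C: Gödel ¬ of 0.62 = 0 (operand ≠ 0)
(((~(C -> C) | ~C) & (((B & B) & ~C) & ~~B)) & ~C) = min(0, 0) = 0

0.00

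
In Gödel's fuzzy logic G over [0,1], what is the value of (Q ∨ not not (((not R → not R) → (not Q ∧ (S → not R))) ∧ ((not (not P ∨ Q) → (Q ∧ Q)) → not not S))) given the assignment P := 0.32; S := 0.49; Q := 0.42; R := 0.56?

0.42

not R: Gödel ¬ of 0.56 = 0 (operand ≠ 0)
not R: Gödel ¬ of 0.56 = 0 (operand ≠ 0)
(not R → not R): 0 ≤ 0, so result = 1
not Q: Gödel ¬ of 0.42 = 0 (operand ≠ 0)
not R: Gödel ¬ of 0.56 = 0 (operand ≠ 0)
(S → not R): 0.49 > 0, so result = 0
(not Q ∧ (S → not R)) = min(0, 0) = 0
((not R → not R) → (not Q ∧ (S → not R))): 1 > 0, so result = 0
not P: Gödel ¬ of 0.32 = 0 (operand ≠ 0)
(not P ∨ Q) = max(0, 0.42) = 0.42
not (not P ∨ Q): Gödel ¬ of 0.42 = 0 (operand ≠ 0)
(Q ∧ Q) = min(0.42, 0.42) = 0.42
(not (not P ∨ Q) → (Q ∧ Q)): 0 ≤ 0.42, so result = 1
not S: Gödel ¬ of 0.49 = 0 (operand ≠ 0)
not not S: Gödel ¬ of 0 = 1 (operand is 0)
((not (not P ∨ Q) → (Q ∧ Q)) → not not S): 1 ≤ 1, so result = 1
(((not R → not R) → (not Q ∧ (S → not R))) ∧ ((not (not P ∨ Q) → (Q ∧ Q)) → not not S)) = min(0, 1) = 0
not (((not R → not R) → (not Q ∧ (S → not R))) ∧ ((not (not P ∨ Q) → (Q ∧ Q)) → not not S)): Gödel ¬ of 0 = 1 (operand is 0)
not not (((not R → not R) → (not Q ∧ (S → not R))) ∧ ((not (not P ∨ Q) → (Q ∧ Q)) → not not S)): Gödel ¬ of 1 = 0 (operand ≠ 0)
(Q ∨ not not (((not R → not R) → (not Q ∧ (S → not R))) ∧ ((not (not P ∨ Q) → (Q ∧ Q)) → not not S))) = max(0.42, 0) = 0.42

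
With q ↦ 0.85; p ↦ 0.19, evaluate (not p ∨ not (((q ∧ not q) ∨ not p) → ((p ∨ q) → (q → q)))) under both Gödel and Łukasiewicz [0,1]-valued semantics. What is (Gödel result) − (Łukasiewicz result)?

-0.81

Gödel evaluation:
  not p: Gödel ¬ of 0.19 = 0 (operand ≠ 0)
  not q: Gödel ¬ of 0.85 = 0 (operand ≠ 0)
  (q ∧ not q) = min(0.85, 0) = 0
  not p: Gödel ¬ of 0.19 = 0 (operand ≠ 0)
  ((q ∧ not q) ∨ not p) = max(0, 0) = 0
  (p ∨ q) = max(0.19, 0.85) = 0.85
  (q → q): 0.85 ≤ 0.85, so result = 1
  ((p ∨ q) → (q → q)): 0.85 ≤ 1, so result = 1
  (((q ∧ not q) ∨ not p) → ((p ∨ q) → (q → q))): 0 ≤ 1, so result = 1
  not (((q ∧ not q) ∨ not p) → ((p ∨ q) → (q → q))): Gödel ¬ of 1 = 0 (operand ≠ 0)
  (not p ∨ not (((q ∧ not q) ∨ not p) → ((p ∨ q) → (q → q)))) = max(0, 0) = 0
  Gödel value = 0
Łukasiewicz evaluation:
  not p: Łukasiewicz ¬ gives 1 − 0.19 = 0.81
  not q: Łukasiewicz ¬ gives 1 − 0.85 = 0.15
  (q ∧ not q) = min(0.85, 0.15) = 0.15
  not p: Łukasiewicz ¬ gives 1 − 0.19 = 0.81
  ((q ∧ not q) ∨ not p) = max(0.15, 0.81) = 0.81
  (p ∨ q) = max(0.19, 0.85) = 0.85
  (q → q): min(1, 1 − 0.85 + 0.85) = 1
  ((p ∨ q) → (q → q)): min(1, 1 − 0.85 + 1) = 1
  (((q ∧ not q) ∨ not p) → ((p ∨ q) → (q → q))): min(1, 1 − 0.81 + 1) = 1
  not (((q ∧ not q) ∨ not p) → ((p ∨ q) → (q → q))): Łukasiewicz ¬ gives 1 − 1 = 0
  (not p ∨ not (((q ∧ not q) ∨ not p) → ((p ∨ q) → (q → q)))) = max(0.81, 0) = 0.81
  Łukasiewicz value = 0.81
Difference: 0 − 0.81 = -0.81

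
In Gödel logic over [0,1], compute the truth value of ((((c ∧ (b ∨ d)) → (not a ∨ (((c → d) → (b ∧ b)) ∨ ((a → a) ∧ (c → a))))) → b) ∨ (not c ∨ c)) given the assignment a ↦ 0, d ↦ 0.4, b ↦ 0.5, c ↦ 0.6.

(b ∨ d) = max(0.5, 0.4) = 0.5
(c ∧ (b ∨ d)) = min(0.6, 0.5) = 0.5
not a: Gödel ¬ of 0 = 1 (operand is 0)
(c → d): 0.6 > 0.4, so result = 0.4
(b ∧ b) = min(0.5, 0.5) = 0.5
((c → d) → (b ∧ b)): 0.4 ≤ 0.5, so result = 1
(a → a): 0 ≤ 0, so result = 1
(c → a): 0.6 > 0, so result = 0
((a → a) ∧ (c → a)) = min(1, 0) = 0
(((c → d) → (b ∧ b)) ∨ ((a → a) ∧ (c → a))) = max(1, 0) = 1
(not a ∨ (((c → d) → (b ∧ b)) ∨ ((a → a) ∧ (c → a)))) = max(1, 1) = 1
((c ∧ (b ∨ d)) → (not a ∨ (((c → d) → (b ∧ b)) ∨ ((a → a) ∧ (c → a))))): 0.5 ≤ 1, so result = 1
(((c ∧ (b ∨ d)) → (not a ∨ (((c → d) → (b ∧ b)) ∨ ((a → a) ∧ (c → a))))) → b): 1 > 0.5, so result = 0.5
not c: Gödel ¬ of 0.6 = 0 (operand ≠ 0)
(not c ∨ c) = max(0, 0.6) = 0.6
((((c ∧ (b ∨ d)) → (not a ∨ (((c → d) → (b ∧ b)) ∨ ((a → a) ∧ (c → a))))) → b) ∨ (not c ∨ c)) = max(0.5, 0.6) = 0.6

0.60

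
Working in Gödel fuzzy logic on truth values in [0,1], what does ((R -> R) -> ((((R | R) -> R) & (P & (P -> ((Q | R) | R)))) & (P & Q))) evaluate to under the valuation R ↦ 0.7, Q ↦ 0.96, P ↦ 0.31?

(R -> R): 0.7 ≤ 0.7, so result = 1
(R | R) = max(0.7, 0.7) = 0.7
((R | R) -> R): 0.7 ≤ 0.7, so result = 1
(Q | R) = max(0.96, 0.7) = 0.96
((Q | R) | R) = max(0.96, 0.7) = 0.96
(P -> ((Q | R) | R)): 0.31 ≤ 0.96, so result = 1
(P & (P -> ((Q | R) | R))) = min(0.31, 1) = 0.31
(((R | R) -> R) & (P & (P -> ((Q | R) | R)))) = min(1, 0.31) = 0.31
(P & Q) = min(0.31, 0.96) = 0.31
((((R | R) -> R) & (P & (P -> ((Q | R) | R)))) & (P & Q)) = min(0.31, 0.31) = 0.31
((R -> R) -> ((((R | R) -> R) & (P & (P -> ((Q | R) | R)))) & (P & Q))): 1 > 0.31, so result = 0.31

0.31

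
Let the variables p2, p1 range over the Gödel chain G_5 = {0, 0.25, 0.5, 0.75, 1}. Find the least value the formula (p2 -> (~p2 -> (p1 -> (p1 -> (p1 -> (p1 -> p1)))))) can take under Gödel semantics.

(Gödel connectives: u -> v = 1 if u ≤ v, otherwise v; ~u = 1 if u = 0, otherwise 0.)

Every assignment gives 1. For instance at p2 = 0, p1 = 0:
  ~p2: Gödel ¬ of 0 = 1 (operand is 0)
  (p1 -> p1): 0 ≤ 0, so result = 1
  (p1 -> (p1 -> p1)): 0 ≤ 1, so result = 1
  (p1 -> (p1 -> (p1 -> p1))): 0 ≤ 1, so result = 1
  (p1 -> (p1 -> (p1 -> (p1 -> p1)))): 0 ≤ 1, so result = 1
  (~p2 -> (p1 -> (p1 -> (p1 -> (p1 -> p1))))): 1 ≤ 1, so result = 1
  (p2 -> (~p2 -> (p1 -> (p1 -> (p1 -> (p1 -> p1)))))): 0 ≤ 1, so result = 1
All 25 assignments give value 1 — the formula is a G_5-tautology.

1.00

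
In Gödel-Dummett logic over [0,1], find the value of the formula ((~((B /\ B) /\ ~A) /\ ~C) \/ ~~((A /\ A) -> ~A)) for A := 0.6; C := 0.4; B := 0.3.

0.00

(B /\ B) = min(0.3, 0.3) = 0.3
~A: Gödel ¬ of 0.6 = 0 (operand ≠ 0)
((B /\ B) /\ ~A) = min(0.3, 0) = 0
~((B /\ B) /\ ~A): Gödel ¬ of 0 = 1 (operand is 0)
~C: Gödel ¬ of 0.4 = 0 (operand ≠ 0)
(~((B /\ B) /\ ~A) /\ ~C) = min(1, 0) = 0
(A /\ A) = min(0.6, 0.6) = 0.6
~A: Gödel ¬ of 0.6 = 0 (operand ≠ 0)
((A /\ A) -> ~A): 0.6 > 0, so result = 0
~((A /\ A) -> ~A): Gödel ¬ of 0 = 1 (operand is 0)
~~((A /\ A) -> ~A): Gödel ¬ of 1 = 0 (operand ≠ 0)
((~((B /\ B) /\ ~A) /\ ~C) \/ ~~((A /\ A) -> ~A)) = max(0, 0) = 0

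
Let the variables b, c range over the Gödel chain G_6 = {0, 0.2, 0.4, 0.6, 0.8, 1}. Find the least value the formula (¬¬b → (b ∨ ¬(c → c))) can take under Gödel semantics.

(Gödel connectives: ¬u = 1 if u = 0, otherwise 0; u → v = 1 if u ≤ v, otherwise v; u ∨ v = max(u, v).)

The minimum is attained at b = 0.2, c = 0:
  ¬b: Gödel ¬ of 0.2 = 0 (operand ≠ 0)
  ¬¬b: Gödel ¬ of 0 = 1 (operand is 0)
  (c → c): 0 ≤ 0, so result = 1
  ¬(c → c): Gödel ¬ of 1 = 0 (operand ≠ 0)
  (b ∨ ¬(c → c)) = max(0.2, 0) = 0.2
  (¬¬b → (b ∨ ¬(c → c))): 1 > 0.2, so result = 0.2
Checking all 36 assignments confirms none give a value below 0.20.

0.20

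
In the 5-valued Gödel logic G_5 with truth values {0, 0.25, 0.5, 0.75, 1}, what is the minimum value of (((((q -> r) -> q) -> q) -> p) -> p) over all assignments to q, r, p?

The minimum is attained at q = 0.25, r = 0, p = 0.25:
  (q -> r): 0.25 > 0, so result = 0
  ((q -> r) -> q): 0 ≤ 0.25, so result = 1
  (((q -> r) -> q) -> q): 1 > 0.25, so result = 0.25
  ((((q -> r) -> q) -> q) -> p): 0.25 ≤ 0.25, so result = 1
  (((((q -> r) -> q) -> q) -> p) -> p): 1 > 0.25, so result = 0.25
Checking all 125 assignments confirms none give a value below 0.25.

0.25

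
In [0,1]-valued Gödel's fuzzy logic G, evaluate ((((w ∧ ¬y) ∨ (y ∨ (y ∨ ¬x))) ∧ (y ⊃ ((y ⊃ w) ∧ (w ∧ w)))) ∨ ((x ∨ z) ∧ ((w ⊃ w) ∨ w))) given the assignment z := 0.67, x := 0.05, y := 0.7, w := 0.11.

0.67

¬y: Gödel ¬ of 0.7 = 0 (operand ≠ 0)
(w ∧ ¬y) = min(0.11, 0) = 0
¬x: Gödel ¬ of 0.05 = 0 (operand ≠ 0)
(y ∨ ¬x) = max(0.7, 0) = 0.7
(y ∨ (y ∨ ¬x)) = max(0.7, 0.7) = 0.7
((w ∧ ¬y) ∨ (y ∨ (y ∨ ¬x))) = max(0, 0.7) = 0.7
(y ⊃ w): 0.7 > 0.11, so result = 0.11
(w ∧ w) = min(0.11, 0.11) = 0.11
((y ⊃ w) ∧ (w ∧ w)) = min(0.11, 0.11) = 0.11
(y ⊃ ((y ⊃ w) ∧ (w ∧ w))): 0.7 > 0.11, so result = 0.11
(((w ∧ ¬y) ∨ (y ∨ (y ∨ ¬x))) ∧ (y ⊃ ((y ⊃ w) ∧ (w ∧ w)))) = min(0.7, 0.11) = 0.11
(x ∨ z) = max(0.05, 0.67) = 0.67
(w ⊃ w): 0.11 ≤ 0.11, so result = 1
((w ⊃ w) ∨ w) = max(1, 0.11) = 1
((x ∨ z) ∧ ((w ⊃ w) ∨ w)) = min(0.67, 1) = 0.67
((((w ∧ ¬y) ∨ (y ∨ (y ∨ ¬x))) ∧ (y ⊃ ((y ⊃ w) ∧ (w ∧ w)))) ∨ ((x ∨ z) ∧ ((w ⊃ w) ∨ w))) = max(0.11, 0.67) = 0.67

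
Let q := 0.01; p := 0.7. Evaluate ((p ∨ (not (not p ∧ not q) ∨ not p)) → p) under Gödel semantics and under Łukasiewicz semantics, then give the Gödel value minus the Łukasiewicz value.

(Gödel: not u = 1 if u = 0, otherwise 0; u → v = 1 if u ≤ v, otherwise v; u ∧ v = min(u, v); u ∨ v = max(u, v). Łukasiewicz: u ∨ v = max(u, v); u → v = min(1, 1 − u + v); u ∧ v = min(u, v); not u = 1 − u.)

-0.30

Gödel evaluation:
  not p: Gödel ¬ of 0.7 = 0 (operand ≠ 0)
  not q: Gödel ¬ of 0.01 = 0 (operand ≠ 0)
  (not p ∧ not q) = min(0, 0) = 0
  not (not p ∧ not q): Gödel ¬ of 0 = 1 (operand is 0)
  not p: Gödel ¬ of 0.7 = 0 (operand ≠ 0)
  (not (not p ∧ not q) ∨ not p) = max(1, 0) = 1
  (p ∨ (not (not p ∧ not q) ∨ not p)) = max(0.7, 1) = 1
  ((p ∨ (not (not p ∧ not q) ∨ not p)) → p): 1 > 0.7, so result = 0.7
  Gödel value = 0.7
Łukasiewicz evaluation:
  not p: Łukasiewicz ¬ gives 1 − 0.7 = 0.3
  not q: Łukasiewicz ¬ gives 1 − 0.01 = 0.99
  (not p ∧ not q) = min(0.3, 0.99) = 0.3
  not (not p ∧ not q): Łukasiewicz ¬ gives 1 − 0.3 = 0.7
  not p: Łukasiewicz ¬ gives 1 − 0.7 = 0.3
  (not (not p ∧ not q) ∨ not p) = max(0.7, 0.3) = 0.7
  (p ∨ (not (not p ∧ not q) ∨ not p)) = max(0.7, 0.7) = 0.7
  ((p ∨ (not (not p ∧ not q) ∨ not p)) → p): min(1, 1 − 0.7 + 0.7) = 1
  Łukasiewicz value = 1
Difference: 0.7 − 1 = -0.30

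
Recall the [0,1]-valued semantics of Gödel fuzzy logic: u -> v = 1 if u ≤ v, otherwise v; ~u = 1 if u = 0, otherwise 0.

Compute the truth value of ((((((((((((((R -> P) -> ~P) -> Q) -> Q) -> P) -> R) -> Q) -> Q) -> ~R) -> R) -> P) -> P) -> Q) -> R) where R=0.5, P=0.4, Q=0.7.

(R -> P): 0.5 > 0.4, so result = 0.4
~P: Gödel ¬ of 0.4 = 0 (operand ≠ 0)
((R -> P) -> ~P): 0.4 > 0, so result = 0
(((R -> P) -> ~P) -> Q): 0 ≤ 0.7, so result = 1
((((R -> P) -> ~P) -> Q) -> Q): 1 > 0.7, so result = 0.7
(((((R -> P) -> ~P) -> Q) -> Q) -> P): 0.7 > 0.4, so result = 0.4
((((((R -> P) -> ~P) -> Q) -> Q) -> P) -> R): 0.4 ≤ 0.5, so result = 1
(((((((R -> P) -> ~P) -> Q) -> Q) -> P) -> R) -> Q): 1 > 0.7, so result = 0.7
((((((((R -> P) -> ~P) -> Q) -> Q) -> P) -> R) -> Q) -> Q): 0.7 ≤ 0.7, so result = 1
~R: Gödel ¬ of 0.5 = 0 (operand ≠ 0)
(((((((((R -> P) -> ~P) -> Q) -> Q) -> P) -> R) -> Q) -> Q) -> ~R): 1 > 0, so result = 0
((((((((((R -> P) -> ~P) -> Q) -> Q) -> P) -> R) -> Q) -> Q) -> ~R) -> R): 0 ≤ 0.5, so result = 1
(((((((((((R -> P) -> ~P) -> Q) -> Q) -> P) -> R) -> Q) -> Q) -> ~R) -> R) -> P): 1 > 0.4, so result = 0.4
((((((((((((R -> P) -> ~P) -> Q) -> Q) -> P) -> R) -> Q) -> Q) -> ~R) -> R) -> P) -> P): 0.4 ≤ 0.4, so result = 1
(((((((((((((R -> P) -> ~P) -> Q) -> Q) -> P) -> R) -> Q) -> Q) -> ~R) -> R) -> P) -> P) -> Q): 1 > 0.7, so result = 0.7
((((((((((((((R -> P) -> ~P) -> Q) -> Q) -> P) -> R) -> Q) -> Q) -> ~R) -> R) -> P) -> P) -> Q) -> R): 0.7 > 0.5, so result = 0.5

0.50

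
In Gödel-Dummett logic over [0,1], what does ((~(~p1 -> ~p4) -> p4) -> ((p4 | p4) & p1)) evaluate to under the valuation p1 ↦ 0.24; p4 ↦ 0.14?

0.14

~p1: Gödel ¬ of 0.24 = 0 (operand ≠ 0)
~p4: Gödel ¬ of 0.14 = 0 (operand ≠ 0)
(~p1 -> ~p4): 0 ≤ 0, so result = 1
~(~p1 -> ~p4): Gödel ¬ of 1 = 0 (operand ≠ 0)
(~(~p1 -> ~p4) -> p4): 0 ≤ 0.14, so result = 1
(p4 | p4) = max(0.14, 0.14) = 0.14
((p4 | p4) & p1) = min(0.14, 0.24) = 0.14
((~(~p1 -> ~p4) -> p4) -> ((p4 | p4) & p1)): 1 > 0.14, so result = 0.14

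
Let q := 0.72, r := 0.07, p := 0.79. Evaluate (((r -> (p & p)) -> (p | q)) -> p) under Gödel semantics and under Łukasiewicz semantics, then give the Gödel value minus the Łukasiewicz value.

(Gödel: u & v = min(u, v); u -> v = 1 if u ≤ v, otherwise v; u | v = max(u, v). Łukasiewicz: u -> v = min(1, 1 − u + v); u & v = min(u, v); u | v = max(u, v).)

0.00

Gödel evaluation:
  (p & p) = min(0.79, 0.79) = 0.79
  (r -> (p & p)): 0.07 ≤ 0.79, so result = 1
  (p | q) = max(0.79, 0.72) = 0.79
  ((r -> (p & p)) -> (p | q)): 1 > 0.79, so result = 0.79
  (((r -> (p & p)) -> (p | q)) -> p): 0.79 ≤ 0.79, so result = 1
  Gödel value = 1
Łukasiewicz evaluation:
  (p & p) = min(0.79, 0.79) = 0.79
  (r -> (p & p)): min(1, 1 − 0.07 + 0.79) = 1
  (p | q) = max(0.79, 0.72) = 0.79
  ((r -> (p & p)) -> (p | q)): min(1, 1 − 1 + 0.79) = 0.79
  (((r -> (p & p)) -> (p | q)) -> p): min(1, 1 − 0.79 + 0.79) = 1
  Łukasiewicz value = 1
Difference: 1 − 1 = 0.00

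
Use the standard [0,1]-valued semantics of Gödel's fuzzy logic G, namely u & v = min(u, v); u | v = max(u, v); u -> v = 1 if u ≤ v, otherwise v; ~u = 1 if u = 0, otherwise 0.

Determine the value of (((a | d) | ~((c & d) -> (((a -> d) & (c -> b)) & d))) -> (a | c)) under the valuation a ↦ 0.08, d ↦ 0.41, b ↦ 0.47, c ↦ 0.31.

0.31

(a | d) = max(0.08, 0.41) = 0.41
(c & d) = min(0.31, 0.41) = 0.31
(a -> d): 0.08 ≤ 0.41, so result = 1
(c -> b): 0.31 ≤ 0.47, so result = 1
((a -> d) & (c -> b)) = min(1, 1) = 1
(((a -> d) & (c -> b)) & d) = min(1, 0.41) = 0.41
((c & d) -> (((a -> d) & (c -> b)) & d)): 0.31 ≤ 0.41, so result = 1
~((c & d) -> (((a -> d) & (c -> b)) & d)): Gödel ¬ of 1 = 0 (operand ≠ 0)
((a | d) | ~((c & d) -> (((a -> d) & (c -> b)) & d))) = max(0.41, 0) = 0.41
(a | c) = max(0.08, 0.31) = 0.31
(((a | d) | ~((c & d) -> (((a -> d) & (c -> b)) & d))) -> (a | c)): 0.41 > 0.31, so result = 0.31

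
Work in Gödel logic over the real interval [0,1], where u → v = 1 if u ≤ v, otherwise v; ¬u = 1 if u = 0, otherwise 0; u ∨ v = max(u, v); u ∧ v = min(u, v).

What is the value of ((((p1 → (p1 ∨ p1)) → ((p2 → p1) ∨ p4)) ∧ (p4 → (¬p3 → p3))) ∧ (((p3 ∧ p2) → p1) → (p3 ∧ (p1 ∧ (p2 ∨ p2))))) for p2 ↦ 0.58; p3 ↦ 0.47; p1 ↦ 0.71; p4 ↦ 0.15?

0.47

(p1 ∨ p1) = max(0.71, 0.71) = 0.71
(p1 → (p1 ∨ p1)): 0.71 ≤ 0.71, so result = 1
(p2 → p1): 0.58 ≤ 0.71, so result = 1
((p2 → p1) ∨ p4) = max(1, 0.15) = 1
((p1 → (p1 ∨ p1)) → ((p2 → p1) ∨ p4)): 1 ≤ 1, so result = 1
¬p3: Gödel ¬ of 0.47 = 0 (operand ≠ 0)
(¬p3 → p3): 0 ≤ 0.47, so result = 1
(p4 → (¬p3 → p3)): 0.15 ≤ 1, so result = 1
(((p1 → (p1 ∨ p1)) → ((p2 → p1) ∨ p4)) ∧ (p4 → (¬p3 → p3))) = min(1, 1) = 1
(p3 ∧ p2) = min(0.47, 0.58) = 0.47
((p3 ∧ p2) → p1): 0.47 ≤ 0.71, so result = 1
(p2 ∨ p2) = max(0.58, 0.58) = 0.58
(p1 ∧ (p2 ∨ p2)) = min(0.71, 0.58) = 0.58
(p3 ∧ (p1 ∧ (p2 ∨ p2))) = min(0.47, 0.58) = 0.47
(((p3 ∧ p2) → p1) → (p3 ∧ (p1 ∧ (p2 ∨ p2)))): 1 > 0.47, so result = 0.47
((((p1 → (p1 ∨ p1)) → ((p2 → p1) ∨ p4)) ∧ (p4 → (¬p3 → p3))) ∧ (((p3 ∧ p2) → p1) → (p3 ∧ (p1 ∧ (p2 ∨ p2))))) = min(1, 0.47) = 0.47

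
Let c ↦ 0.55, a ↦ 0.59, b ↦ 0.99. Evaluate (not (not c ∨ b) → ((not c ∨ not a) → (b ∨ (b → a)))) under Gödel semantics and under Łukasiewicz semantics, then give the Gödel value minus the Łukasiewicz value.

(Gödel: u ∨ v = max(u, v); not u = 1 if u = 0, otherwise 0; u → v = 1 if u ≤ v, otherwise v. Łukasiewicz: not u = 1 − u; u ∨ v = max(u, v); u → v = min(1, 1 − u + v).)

Gödel evaluation:
  not c: Gödel ¬ of 0.55 = 0 (operand ≠ 0)
  (not c ∨ b) = max(0, 0.99) = 0.99
  not (not c ∨ b): Gödel ¬ of 0.99 = 0 (operand ≠ 0)
  not c: Gödel ¬ of 0.55 = 0 (operand ≠ 0)
  not a: Gödel ¬ of 0.59 = 0 (operand ≠ 0)
  (not c ∨ not a) = max(0, 0) = 0
  (b → a): 0.99 > 0.59, so result = 0.59
  (b ∨ (b → a)) = max(0.99, 0.59) = 0.99
  ((not c ∨ not a) → (b ∨ (b → a))): 0 ≤ 0.99, so result = 1
  (not (not c ∨ b) → ((not c ∨ not a) → (b ∨ (b → a)))): 0 ≤ 1, so result = 1
  Gödel value = 1
Łukasiewicz evaluation:
  not c: Łukasiewicz ¬ gives 1 − 0.55 = 0.45
  (not c ∨ b) = max(0.45, 0.99) = 0.99
  not (not c ∨ b): Łukasiewicz ¬ gives 1 − 0.99 = 0.01
  not c: Łukasiewicz ¬ gives 1 − 0.55 = 0.45
  not a: Łukasiewicz ¬ gives 1 − 0.59 = 0.41
  (not c ∨ not a) = max(0.45, 0.41) = 0.45
  (b → a): min(1, 1 − 0.99 + 0.59) = 0.6
  (b ∨ (b → a)) = max(0.99, 0.6) = 0.99
  ((not c ∨ not a) → (b ∨ (b → a))): min(1, 1 − 0.45 + 0.99) = 1
  (not (not c ∨ b) → ((not c ∨ not a) → (b ∨ (b → a)))): min(1, 1 − 0.01 + 1) = 1
  Łukasiewicz value = 1
Difference: 1 − 1 = 0.00

0.00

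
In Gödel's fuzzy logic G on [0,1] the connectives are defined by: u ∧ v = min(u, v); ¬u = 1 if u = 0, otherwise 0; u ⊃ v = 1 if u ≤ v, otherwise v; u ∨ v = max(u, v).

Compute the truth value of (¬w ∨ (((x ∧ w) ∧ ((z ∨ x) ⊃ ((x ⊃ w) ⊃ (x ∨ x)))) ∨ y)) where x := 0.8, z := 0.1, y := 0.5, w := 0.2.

¬w: Gödel ¬ of 0.2 = 0 (operand ≠ 0)
(x ∧ w) = min(0.8, 0.2) = 0.2
(z ∨ x) = max(0.1, 0.8) = 0.8
(x ⊃ w): 0.8 > 0.2, so result = 0.2
(x ∨ x) = max(0.8, 0.8) = 0.8
((x ⊃ w) ⊃ (x ∨ x)): 0.2 ≤ 0.8, so result = 1
((z ∨ x) ⊃ ((x ⊃ w) ⊃ (x ∨ x))): 0.8 ≤ 1, so result = 1
((x ∧ w) ∧ ((z ∨ x) ⊃ ((x ⊃ w) ⊃ (x ∨ x)))) = min(0.2, 1) = 0.2
(((x ∧ w) ∧ ((z ∨ x) ⊃ ((x ⊃ w) ⊃ (x ∨ x)))) ∨ y) = max(0.2, 0.5) = 0.5
(¬w ∨ (((x ∧ w) ∧ ((z ∨ x) ⊃ ((x ⊃ w) ⊃ (x ∨ x)))) ∨ y)) = max(0, 0.5) = 0.5

0.50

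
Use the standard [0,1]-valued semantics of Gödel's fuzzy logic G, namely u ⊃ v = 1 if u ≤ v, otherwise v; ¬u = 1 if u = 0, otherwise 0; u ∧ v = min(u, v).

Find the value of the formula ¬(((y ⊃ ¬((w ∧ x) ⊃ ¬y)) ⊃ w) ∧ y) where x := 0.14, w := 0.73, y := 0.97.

0.00

(w ∧ x) = min(0.73, 0.14) = 0.14
¬y: Gödel ¬ of 0.97 = 0 (operand ≠ 0)
((w ∧ x) ⊃ ¬y): 0.14 > 0, so result = 0
¬((w ∧ x) ⊃ ¬y): Gödel ¬ of 0 = 1 (operand is 0)
(y ⊃ ¬((w ∧ x) ⊃ ¬y)): 0.97 ≤ 1, so result = 1
((y ⊃ ¬((w ∧ x) ⊃ ¬y)) ⊃ w): 1 > 0.73, so result = 0.73
(((y ⊃ ¬((w ∧ x) ⊃ ¬y)) ⊃ w) ∧ y) = min(0.73, 0.97) = 0.73
¬(((y ⊃ ¬((w ∧ x) ⊃ ¬y)) ⊃ w) ∧ y): Gödel ¬ of 0.73 = 0 (operand ≠ 0)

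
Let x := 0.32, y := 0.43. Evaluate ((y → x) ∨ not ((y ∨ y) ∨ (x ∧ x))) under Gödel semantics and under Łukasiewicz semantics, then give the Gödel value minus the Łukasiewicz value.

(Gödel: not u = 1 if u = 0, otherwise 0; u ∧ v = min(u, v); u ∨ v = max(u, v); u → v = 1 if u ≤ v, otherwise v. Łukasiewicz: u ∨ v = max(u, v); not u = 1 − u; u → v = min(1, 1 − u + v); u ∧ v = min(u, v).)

-0.57

Gödel evaluation:
  (y → x): 0.43 > 0.32, so result = 0.32
  (y ∨ y) = max(0.43, 0.43) = 0.43
  (x ∧ x) = min(0.32, 0.32) = 0.32
  ((y ∨ y) ∨ (x ∧ x)) = max(0.43, 0.32) = 0.43
  not ((y ∨ y) ∨ (x ∧ x)): Gödel ¬ of 0.43 = 0 (operand ≠ 0)
  ((y → x) ∨ not ((y ∨ y) ∨ (x ∧ x))) = max(0.32, 0) = 0.32
  Gödel value = 0.32
Łukasiewicz evaluation:
  (y → x): min(1, 1 − 0.43 + 0.32) = 0.89
  (y ∨ y) = max(0.43, 0.43) = 0.43
  (x ∧ x) = min(0.32, 0.32) = 0.32
  ((y ∨ y) ∨ (x ∧ x)) = max(0.43, 0.32) = 0.43
  not ((y ∨ y) ∨ (x ∧ x)): Łukasiewicz ¬ gives 1 − 0.43 = 0.57
  ((y → x) ∨ not ((y ∨ y) ∨ (x ∧ x))) = max(0.89, 0.57) = 0.89
  Łukasiewicz value = 0.89
Difference: 0.32 − 0.89 = -0.57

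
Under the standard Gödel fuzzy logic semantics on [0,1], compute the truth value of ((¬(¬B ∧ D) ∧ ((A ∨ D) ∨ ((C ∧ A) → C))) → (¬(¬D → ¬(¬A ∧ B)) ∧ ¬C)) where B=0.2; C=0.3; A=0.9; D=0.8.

0.00

¬B: Gödel ¬ of 0.2 = 0 (operand ≠ 0)
(¬B ∧ D) = min(0, 0.8) = 0
¬(¬B ∧ D): Gödel ¬ of 0 = 1 (operand is 0)
(A ∨ D) = max(0.9, 0.8) = 0.9
(C ∧ A) = min(0.3, 0.9) = 0.3
((C ∧ A) → C): 0.3 ≤ 0.3, so result = 1
((A ∨ D) ∨ ((C ∧ A) → C)) = max(0.9, 1) = 1
(¬(¬B ∧ D) ∧ ((A ∨ D) ∨ ((C ∧ A) → C))) = min(1, 1) = 1
¬D: Gödel ¬ of 0.8 = 0 (operand ≠ 0)
¬A: Gödel ¬ of 0.9 = 0 (operand ≠ 0)
(¬A ∧ B) = min(0, 0.2) = 0
¬(¬A ∧ B): Gödel ¬ of 0 = 1 (operand is 0)
(¬D → ¬(¬A ∧ B)): 0 ≤ 1, so result = 1
¬(¬D → ¬(¬A ∧ B)): Gödel ¬ of 1 = 0 (operand ≠ 0)
¬C: Gödel ¬ of 0.3 = 0 (operand ≠ 0)
(¬(¬D → ¬(¬A ∧ B)) ∧ ¬C) = min(0, 0) = 0
((¬(¬B ∧ D) ∧ ((A ∨ D) ∨ ((C ∧ A) → C))) → (¬(¬D → ¬(¬A ∧ B)) ∧ ¬C)): 1 > 0, so result = 0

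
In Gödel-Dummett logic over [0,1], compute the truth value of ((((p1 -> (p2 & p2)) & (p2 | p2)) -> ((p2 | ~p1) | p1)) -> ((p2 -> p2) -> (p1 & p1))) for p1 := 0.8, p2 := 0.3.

(p2 & p2) = min(0.3, 0.3) = 0.3
(p1 -> (p2 & p2)): 0.8 > 0.3, so result = 0.3
(p2 | p2) = max(0.3, 0.3) = 0.3
((p1 -> (p2 & p2)) & (p2 | p2)) = min(0.3, 0.3) = 0.3
~p1: Gödel ¬ of 0.8 = 0 (operand ≠ 0)
(p2 | ~p1) = max(0.3, 0) = 0.3
((p2 | ~p1) | p1) = max(0.3, 0.8) = 0.8
(((p1 -> (p2 & p2)) & (p2 | p2)) -> ((p2 | ~p1) | p1)): 0.3 ≤ 0.8, so result = 1
(p2 -> p2): 0.3 ≤ 0.3, so result = 1
(p1 & p1) = min(0.8, 0.8) = 0.8
((p2 -> p2) -> (p1 & p1)): 1 > 0.8, so result = 0.8
((((p1 -> (p2 & p2)) & (p2 | p2)) -> ((p2 | ~p1) | p1)) -> ((p2 -> p2) -> (p1 & p1))): 1 > 0.8, so result = 0.8

0.80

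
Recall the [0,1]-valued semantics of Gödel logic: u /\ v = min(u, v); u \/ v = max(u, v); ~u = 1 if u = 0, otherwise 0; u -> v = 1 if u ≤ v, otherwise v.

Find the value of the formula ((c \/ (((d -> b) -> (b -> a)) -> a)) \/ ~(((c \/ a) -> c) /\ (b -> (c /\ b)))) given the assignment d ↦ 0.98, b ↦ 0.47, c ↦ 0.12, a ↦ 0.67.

0.67

(d -> b): 0.98 > 0.47, so result = 0.47
(b -> a): 0.47 ≤ 0.67, so result = 1
((d -> b) -> (b -> a)): 0.47 ≤ 1, so result = 1
(((d -> b) -> (b -> a)) -> a): 1 > 0.67, so result = 0.67
(c \/ (((d -> b) -> (b -> a)) -> a)) = max(0.12, 0.67) = 0.67
(c \/ a) = max(0.12, 0.67) = 0.67
((c \/ a) -> c): 0.67 > 0.12, so result = 0.12
(c /\ b) = min(0.12, 0.47) = 0.12
(b -> (c /\ b)): 0.47 > 0.12, so result = 0.12
(((c \/ a) -> c) /\ (b -> (c /\ b))) = min(0.12, 0.12) = 0.12
~(((c \/ a) -> c) /\ (b -> (c /\ b))): Gödel ¬ of 0.12 = 0 (operand ≠ 0)
((c \/ (((d -> b) -> (b -> a)) -> a)) \/ ~(((c \/ a) -> c) /\ (b -> (c /\ b)))) = max(0.67, 0) = 0.67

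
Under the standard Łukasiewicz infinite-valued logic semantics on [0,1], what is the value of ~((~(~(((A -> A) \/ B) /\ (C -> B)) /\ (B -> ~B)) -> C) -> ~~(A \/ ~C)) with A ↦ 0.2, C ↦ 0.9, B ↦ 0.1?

(A -> A): min(1, 1 − 0.2 + 0.2) = 1
((A -> A) \/ B) = max(1, 0.1) = 1
(C -> B): min(1, 1 − 0.9 + 0.1) = 0.2
(((A -> A) \/ B) /\ (C -> B)) = min(1, 0.2) = 0.2
~(((A -> A) \/ B) /\ (C -> B)): Łukasiewicz ¬ gives 1 − 0.2 = 0.8
~B: Łukasiewicz ¬ gives 1 − 0.1 = 0.9
(B -> ~B): min(1, 1 − 0.1 + 0.9) = 1
(~(((A -> A) \/ B) /\ (C -> B)) /\ (B -> ~B)) = min(0.8, 1) = 0.8
~(~(((A -> A) \/ B) /\ (C -> B)) /\ (B -> ~B)): Łukasiewicz ¬ gives 1 − 0.8 = 0.2
(~(~(((A -> A) \/ B) /\ (C -> B)) /\ (B -> ~B)) -> C): min(1, 1 − 0.2 + 0.9) = 1
~C: Łukasiewicz ¬ gives 1 − 0.9 = 0.1
(A \/ ~C) = max(0.2, 0.1) = 0.2
~(A \/ ~C): Łukasiewicz ¬ gives 1 − 0.2 = 0.8
~~(A \/ ~C): Łukasiewicz ¬ gives 1 − 0.8 = 0.2
((~(~(((A -> A) \/ B) /\ (C -> B)) /\ (B -> ~B)) -> C) -> ~~(A \/ ~C)): min(1, 1 − 1 + 0.2) = 0.2
~((~(~(((A -> A) \/ B) /\ (C -> B)) /\ (B -> ~B)) -> C) -> ~~(A \/ ~C)): Łukasiewicz ¬ gives 1 − 0.2 = 0.8

0.80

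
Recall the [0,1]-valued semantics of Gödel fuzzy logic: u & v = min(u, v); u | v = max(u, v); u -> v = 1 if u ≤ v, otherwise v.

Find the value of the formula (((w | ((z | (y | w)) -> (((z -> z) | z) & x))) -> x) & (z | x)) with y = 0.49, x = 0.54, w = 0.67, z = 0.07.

(y | w) = max(0.49, 0.67) = 0.67
(z | (y | w)) = max(0.07, 0.67) = 0.67
(z -> z): 0.07 ≤ 0.07, so result = 1
((z -> z) | z) = max(1, 0.07) = 1
(((z -> z) | z) & x) = min(1, 0.54) = 0.54
((z | (y | w)) -> (((z -> z) | z) & x)): 0.67 > 0.54, so result = 0.54
(w | ((z | (y | w)) -> (((z -> z) | z) & x))) = max(0.67, 0.54) = 0.67
((w | ((z | (y | w)) -> (((z -> z) | z) & x))) -> x): 0.67 > 0.54, so result = 0.54
(z | x) = max(0.07, 0.54) = 0.54
(((w | ((z | (y | w)) -> (((z -> z) | z) & x))) -> x) & (z | x)) = min(0.54, 0.54) = 0.54

0.54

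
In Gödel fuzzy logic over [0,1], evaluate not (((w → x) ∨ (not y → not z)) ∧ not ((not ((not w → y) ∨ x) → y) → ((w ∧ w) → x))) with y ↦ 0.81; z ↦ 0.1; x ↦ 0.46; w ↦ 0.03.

1.00

(w → x): 0.03 ≤ 0.46, so result = 1
not y: Gödel ¬ of 0.81 = 0 (operand ≠ 0)
not z: Gödel ¬ of 0.1 = 0 (operand ≠ 0)
(not y → not z): 0 ≤ 0, so result = 1
((w → x) ∨ (not y → not z)) = max(1, 1) = 1
not w: Gödel ¬ of 0.03 = 0 (operand ≠ 0)
(not w → y): 0 ≤ 0.81, so result = 1
((not w → y) ∨ x) = max(1, 0.46) = 1
not ((not w → y) ∨ x): Gödel ¬ of 1 = 0 (operand ≠ 0)
(not ((not w → y) ∨ x) → y): 0 ≤ 0.81, so result = 1
(w ∧ w) = min(0.03, 0.03) = 0.03
((w ∧ w) → x): 0.03 ≤ 0.46, so result = 1
((not ((not w → y) ∨ x) → y) → ((w ∧ w) → x)): 1 ≤ 1, so result = 1
not ((not ((not w → y) ∨ x) → y) → ((w ∧ w) → x)): Gödel ¬ of 1 = 0 (operand ≠ 0)
(((w → x) ∨ (not y → not z)) ∧ not ((not ((not w → y) ∨ x) → y) → ((w ∧ w) → x))) = min(1, 0) = 0
not (((w → x) ∨ (not y → not z)) ∧ not ((not ((not w → y) ∨ x) → y) → ((w ∧ w) → x))): Gödel ¬ of 0 = 1 (operand is 0)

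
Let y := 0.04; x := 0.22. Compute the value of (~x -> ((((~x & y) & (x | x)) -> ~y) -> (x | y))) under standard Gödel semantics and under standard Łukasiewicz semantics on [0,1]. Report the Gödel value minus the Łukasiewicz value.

Gödel evaluation:
  ~x: Gödel ¬ of 0.22 = 0 (operand ≠ 0)
  ~x: Gödel ¬ of 0.22 = 0 (operand ≠ 0)
  (~x & y) = min(0, 0.04) = 0
  (x | x) = max(0.22, 0.22) = 0.22
  ((~x & y) & (x | x)) = min(0, 0.22) = 0
  ~y: Gödel ¬ of 0.04 = 0 (operand ≠ 0)
  (((~x & y) & (x | x)) -> ~y): 0 ≤ 0, so result = 1
  (x | y) = max(0.22, 0.04) = 0.22
  ((((~x & y) & (x | x)) -> ~y) -> (x | y)): 1 > 0.22, so result = 0.22
  (~x -> ((((~x & y) & (x | x)) -> ~y) -> (x | y))): 0 ≤ 0.22, so result = 1
  Gödel value = 1
Łukasiewicz evaluation:
  ~x: Łukasiewicz ¬ gives 1 − 0.22 = 0.78
  ~x: Łukasiewicz ¬ gives 1 − 0.22 = 0.78
  (~x & y) = min(0.78, 0.04) = 0.04
  (x | x) = max(0.22, 0.22) = 0.22
  ((~x & y) & (x | x)) = min(0.04, 0.22) = 0.04
  ~y: Łukasiewicz ¬ gives 1 − 0.04 = 0.96
  (((~x & y) & (x | x)) -> ~y): min(1, 1 − 0.04 + 0.96) = 1
  (x | y) = max(0.22, 0.04) = 0.22
  ((((~x & y) & (x | x)) -> ~y) -> (x | y)): min(1, 1 − 1 + 0.22) = 0.22
  (~x -> ((((~x & y) & (x | x)) -> ~y) -> (x | y))): min(1, 1 − 0.78 + 0.22) = 0.44
  Łukasiewicz value = 0.44
Difference: 1 − 0.44 = 0.56

0.56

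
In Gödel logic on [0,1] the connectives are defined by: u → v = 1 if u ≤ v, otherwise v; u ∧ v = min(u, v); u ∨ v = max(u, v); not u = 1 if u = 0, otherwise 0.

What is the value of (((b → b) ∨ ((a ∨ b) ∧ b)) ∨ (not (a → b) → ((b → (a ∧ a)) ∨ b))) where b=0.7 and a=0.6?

1.00

(b → b): 0.7 ≤ 0.7, so result = 1
(a ∨ b) = max(0.6, 0.7) = 0.7
((a ∨ b) ∧ b) = min(0.7, 0.7) = 0.7
((b → b) ∨ ((a ∨ b) ∧ b)) = max(1, 0.7) = 1
(a → b): 0.6 ≤ 0.7, so result = 1
not (a → b): Gödel ¬ of 1 = 0 (operand ≠ 0)
(a ∧ a) = min(0.6, 0.6) = 0.6
(b → (a ∧ a)): 0.7 > 0.6, so result = 0.6
((b → (a ∧ a)) ∨ b) = max(0.6, 0.7) = 0.7
(not (a → b) → ((b → (a ∧ a)) ∨ b)): 0 ≤ 0.7, so result = 1
(((b → b) ∨ ((a ∨ b) ∧ b)) ∨ (not (a → b) → ((b → (a ∧ a)) ∨ b))) = max(1, 1) = 1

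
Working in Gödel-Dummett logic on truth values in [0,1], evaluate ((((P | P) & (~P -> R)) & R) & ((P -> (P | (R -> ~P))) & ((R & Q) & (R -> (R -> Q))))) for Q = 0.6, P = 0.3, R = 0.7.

(P | P) = max(0.3, 0.3) = 0.3
~P: Gödel ¬ of 0.3 = 0 (operand ≠ 0)
(~P -> R): 0 ≤ 0.7, so result = 1
((P | P) & (~P -> R)) = min(0.3, 1) = 0.3
(((P | P) & (~P -> R)) & R) = min(0.3, 0.7) = 0.3
~P: Gödel ¬ of 0.3 = 0 (operand ≠ 0)
(R -> ~P): 0.7 > 0, so result = 0
(P | (R -> ~P)) = max(0.3, 0) = 0.3
(P -> (P | (R -> ~P))): 0.3 ≤ 0.3, so result = 1
(R & Q) = min(0.7, 0.6) = 0.6
(R -> Q): 0.7 > 0.6, so result = 0.6
(R -> (R -> Q)): 0.7 > 0.6, so result = 0.6
((R & Q) & (R -> (R -> Q))) = min(0.6, 0.6) = 0.6
((P -> (P | (R -> ~P))) & ((R & Q) & (R -> (R -> Q)))) = min(1, 0.6) = 0.6
((((P | P) & (~P -> R)) & R) & ((P -> (P | (R -> ~P))) & ((R & Q) & (R -> (R -> Q))))) = min(0.3, 0.6) = 0.3

0.30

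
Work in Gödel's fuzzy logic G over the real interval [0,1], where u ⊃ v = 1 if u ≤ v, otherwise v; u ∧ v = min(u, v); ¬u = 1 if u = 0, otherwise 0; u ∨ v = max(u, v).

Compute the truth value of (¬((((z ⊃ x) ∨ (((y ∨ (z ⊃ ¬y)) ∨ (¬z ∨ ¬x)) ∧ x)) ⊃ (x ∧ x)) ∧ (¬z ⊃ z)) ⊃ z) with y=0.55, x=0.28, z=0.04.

(z ⊃ x): 0.04 ≤ 0.28, so result = 1
¬y: Gödel ¬ of 0.55 = 0 (operand ≠ 0)
(z ⊃ ¬y): 0.04 > 0, so result = 0
(y ∨ (z ⊃ ¬y)) = max(0.55, 0) = 0.55
¬z: Gödel ¬ of 0.04 = 0 (operand ≠ 0)
¬x: Gödel ¬ of 0.28 = 0 (operand ≠ 0)
(¬z ∨ ¬x) = max(0, 0) = 0
((y ∨ (z ⊃ ¬y)) ∨ (¬z ∨ ¬x)) = max(0.55, 0) = 0.55
(((y ∨ (z ⊃ ¬y)) ∨ (¬z ∨ ¬x)) ∧ x) = min(0.55, 0.28) = 0.28
((z ⊃ x) ∨ (((y ∨ (z ⊃ ¬y)) ∨ (¬z ∨ ¬x)) ∧ x)) = max(1, 0.28) = 1
(x ∧ x) = min(0.28, 0.28) = 0.28
(((z ⊃ x) ∨ (((y ∨ (z ⊃ ¬y)) ∨ (¬z ∨ ¬x)) ∧ x)) ⊃ (x ∧ x)): 1 > 0.28, so result = 0.28
¬z: Gödel ¬ of 0.04 = 0 (operand ≠ 0)
(¬z ⊃ z): 0 ≤ 0.04, so result = 1
((((z ⊃ x) ∨ (((y ∨ (z ⊃ ¬y)) ∨ (¬z ∨ ¬x)) ∧ x)) ⊃ (x ∧ x)) ∧ (¬z ⊃ z)) = min(0.28, 1) = 0.28
¬((((z ⊃ x) ∨ (((y ∨ (z ⊃ ¬y)) ∨ (¬z ∨ ¬x)) ∧ x)) ⊃ (x ∧ x)) ∧ (¬z ⊃ z)): Gödel ¬ of 0.28 = 0 (operand ≠ 0)
(¬((((z ⊃ x) ∨ (((y ∨ (z ⊃ ¬y)) ∨ (¬z ∨ ¬x)) ∧ x)) ⊃ (x ∧ x)) ∧ (¬z ⊃ z)) ⊃ z): 0 ≤ 0.04, so result = 1

1.00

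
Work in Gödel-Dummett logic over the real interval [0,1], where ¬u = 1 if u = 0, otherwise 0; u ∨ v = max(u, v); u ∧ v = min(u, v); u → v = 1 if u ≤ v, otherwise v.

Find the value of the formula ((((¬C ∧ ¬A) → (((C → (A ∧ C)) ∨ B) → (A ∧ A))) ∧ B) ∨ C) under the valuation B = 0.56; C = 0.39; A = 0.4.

0.56

¬C: Gödel ¬ of 0.39 = 0 (operand ≠ 0)
¬A: Gödel ¬ of 0.4 = 0 (operand ≠ 0)
(¬C ∧ ¬A) = min(0, 0) = 0
(A ∧ C) = min(0.4, 0.39) = 0.39
(C → (A ∧ C)): 0.39 ≤ 0.39, so result = 1
((C → (A ∧ C)) ∨ B) = max(1, 0.56) = 1
(A ∧ A) = min(0.4, 0.4) = 0.4
(((C → (A ∧ C)) ∨ B) → (A ∧ A)): 1 > 0.4, so result = 0.4
((¬C ∧ ¬A) → (((C → (A ∧ C)) ∨ B) → (A ∧ A))): 0 ≤ 0.4, so result = 1
(((¬C ∧ ¬A) → (((C → (A ∧ C)) ∨ B) → (A ∧ A))) ∧ B) = min(1, 0.56) = 0.56
((((¬C ∧ ¬A) → (((C → (A ∧ C)) ∨ B) → (A ∧ A))) ∧ B) ∨ C) = max(0.56, 0.39) = 0.56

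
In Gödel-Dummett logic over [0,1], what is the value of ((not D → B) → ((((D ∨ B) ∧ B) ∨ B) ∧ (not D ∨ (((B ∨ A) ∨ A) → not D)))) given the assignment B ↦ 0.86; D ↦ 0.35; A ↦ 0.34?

0.00

not D: Gödel ¬ of 0.35 = 0 (operand ≠ 0)
(not D → B): 0 ≤ 0.86, so result = 1
(D ∨ B) = max(0.35, 0.86) = 0.86
((D ∨ B) ∧ B) = min(0.86, 0.86) = 0.86
(((D ∨ B) ∧ B) ∨ B) = max(0.86, 0.86) = 0.86
not D: Gödel ¬ of 0.35 = 0 (operand ≠ 0)
(B ∨ A) = max(0.86, 0.34) = 0.86
((B ∨ A) ∨ A) = max(0.86, 0.34) = 0.86
not D: Gödel ¬ of 0.35 = 0 (operand ≠ 0)
(((B ∨ A) ∨ A) → not D): 0.86 > 0, so result = 0
(not D ∨ (((B ∨ A) ∨ A) → not D)) = max(0, 0) = 0
((((D ∨ B) ∧ B) ∨ B) ∧ (not D ∨ (((B ∨ A) ∨ A) → not D))) = min(0.86, 0) = 0
((not D → B) → ((((D ∨ B) ∧ B) ∨ B) ∧ (not D ∨ (((B ∨ A) ∨ A) → not D)))): 1 > 0, so result = 0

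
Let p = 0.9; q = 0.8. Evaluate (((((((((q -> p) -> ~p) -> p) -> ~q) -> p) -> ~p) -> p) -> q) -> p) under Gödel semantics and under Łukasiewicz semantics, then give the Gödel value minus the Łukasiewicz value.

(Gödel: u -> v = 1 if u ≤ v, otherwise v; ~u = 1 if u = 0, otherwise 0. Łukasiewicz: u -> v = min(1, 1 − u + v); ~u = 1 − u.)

0.00

Gödel evaluation:
  (q -> p): 0.8 ≤ 0.9, so result = 1
  ~p: Gödel ¬ of 0.9 = 0 (operand ≠ 0)
  ((q -> p) -> ~p): 1 > 0, so result = 0
  (((q -> p) -> ~p) -> p): 0 ≤ 0.9, so result = 1
  ~q: Gödel ¬ of 0.8 = 0 (operand ≠ 0)
  ((((q -> p) -> ~p) -> p) -> ~q): 1 > 0, so result = 0
  (((((q -> p) -> ~p) -> p) -> ~q) -> p): 0 ≤ 0.9, so result = 1
  ~p: Gödel ¬ of 0.9 = 0 (operand ≠ 0)
  ((((((q -> p) -> ~p) -> p) -> ~q) -> p) -> ~p): 1 > 0, so result = 0
  (((((((q -> p) -> ~p) -> p) -> ~q) -> p) -> ~p) -> p): 0 ≤ 0.9, so result = 1
  ((((((((q -> p) -> ~p) -> p) -> ~q) -> p) -> ~p) -> p) -> q): 1 > 0.8, so result = 0.8
  (((((((((q -> p) -> ~p) -> p) -> ~q) -> p) -> ~p) -> p) -> q) -> p): 0.8 ≤ 0.9, so result = 1
  Gödel value = 1
Łukasiewicz evaluation:
  (q -> p): min(1, 1 − 0.8 + 0.9) = 1
  ~p: Łukasiewicz ¬ gives 1 − 0.9 = 0.1
  ((q -> p) -> ~p): min(1, 1 − 1 + 0.1) = 0.1
  (((q -> p) -> ~p) -> p): min(1, 1 − 0.1 + 0.9) = 1
  ~q: Łukasiewicz ¬ gives 1 − 0.8 = 0.2
  ((((q -> p) -> ~p) -> p) -> ~q): min(1, 1 − 1 + 0.2) = 0.2
  (((((q -> p) -> ~p) -> p) -> ~q) -> p): min(1, 1 − 0.2 + 0.9) = 1
  ~p: Łukasiewicz ¬ gives 1 − 0.9 = 0.1
  ((((((q -> p) -> ~p) -> p) -> ~q) -> p) -> ~p): min(1, 1 − 1 + 0.1) = 0.1
  (((((((q -> p) -> ~p) -> p) -> ~q) -> p) -> ~p) -> p): min(1, 1 − 0.1 + 0.9) = 1
  ((((((((q -> p) -> ~p) -> p) -> ~q) -> p) -> ~p) -> p) -> q): min(1, 1 − 1 + 0.8) = 0.8
  (((((((((q -> p) -> ~p) -> p) -> ~q) -> p) -> ~p) -> p) -> q) -> p): min(1, 1 − 0.8 + 0.9) = 1
  Łukasiewicz value = 1
Difference: 1 − 1 = 0.00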